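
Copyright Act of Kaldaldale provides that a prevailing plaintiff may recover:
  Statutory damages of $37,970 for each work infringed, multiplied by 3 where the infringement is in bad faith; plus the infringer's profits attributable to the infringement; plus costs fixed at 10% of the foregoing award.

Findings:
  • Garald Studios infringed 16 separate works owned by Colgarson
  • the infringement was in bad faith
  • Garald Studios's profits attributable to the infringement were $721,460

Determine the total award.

Statutory damages: 16 × $37,970 = $607,520
Trebled: 3 × $607,520 = $1,822,560
Combined award: $1,822,560 + $721,460 = $2,544,020
Costs: 10% of $2,544,020 = $254,402
Award plus costs: $2,544,020 + $254,402 = $2,798,422

$2,798,422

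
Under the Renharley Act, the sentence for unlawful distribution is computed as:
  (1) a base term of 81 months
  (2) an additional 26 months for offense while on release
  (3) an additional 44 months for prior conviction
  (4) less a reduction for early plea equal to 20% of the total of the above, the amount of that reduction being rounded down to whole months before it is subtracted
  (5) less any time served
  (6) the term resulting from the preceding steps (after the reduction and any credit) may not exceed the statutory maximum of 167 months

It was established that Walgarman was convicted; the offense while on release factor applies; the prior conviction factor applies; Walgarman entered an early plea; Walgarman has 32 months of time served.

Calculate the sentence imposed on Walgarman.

Offense while on release enhancement: +26 months
Prior conviction enhancement: +44 months
Adjusted term: 81 months + 26 months + 44 months = 151 months
Early plea reduction: 20% of 151 months = 30 months (rounded down)
After reduction: 151 − 30 = 121 months
Less time served: 121 months − 32 months = 89 months
Cap at 167 months: 89 months is within the cap, no reduction.

89 months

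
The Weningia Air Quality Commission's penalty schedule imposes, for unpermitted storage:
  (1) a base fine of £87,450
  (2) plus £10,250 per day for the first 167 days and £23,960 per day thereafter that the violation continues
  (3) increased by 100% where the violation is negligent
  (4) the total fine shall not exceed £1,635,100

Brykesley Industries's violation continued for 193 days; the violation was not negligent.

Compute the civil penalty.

£1,635,100

First 167 days: 167 × £10,250 = £1,711,750
Remaining days: (193 − 167) × £23,960 = £622,960
Per-day component: £1,711,750 + £622,960 = £2,334,710
Base plus per-day: £87,450 + £2,334,710 = £2,422,160
The violation was not negligent: no 100% increase.
Cap at £1,635,100: £2,422,160 exceeds the cap → £1,635,100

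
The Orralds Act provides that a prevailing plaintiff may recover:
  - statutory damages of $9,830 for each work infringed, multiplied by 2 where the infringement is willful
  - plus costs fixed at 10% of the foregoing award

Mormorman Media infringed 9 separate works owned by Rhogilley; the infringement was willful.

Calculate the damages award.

$194,634

Statutory damages: 9 × $9,830 = $88,470
Doubled: 2 × $88,470 = $176,940
Costs: 10% of $176,940 = $17,694
Award plus costs: $176,940 + $17,694 = $194,634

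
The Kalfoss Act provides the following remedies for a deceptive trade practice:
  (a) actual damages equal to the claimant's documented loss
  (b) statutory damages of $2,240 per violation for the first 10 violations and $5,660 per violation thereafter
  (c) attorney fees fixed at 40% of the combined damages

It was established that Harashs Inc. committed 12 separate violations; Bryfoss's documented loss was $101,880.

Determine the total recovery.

$189,840

First 10 violations: 10 × $2,240 = $22,400
Remaining violations: (12 − 10) × $5,660 = $11,320
Statutory damages: $22,400 + $11,320 = $33,720
Combined damages: $101,880 + $33,720 = $135,600
Attorney fees: 40% of $135,600 = $54,240
Total recovery: $135,600 + $54,240 = $189,840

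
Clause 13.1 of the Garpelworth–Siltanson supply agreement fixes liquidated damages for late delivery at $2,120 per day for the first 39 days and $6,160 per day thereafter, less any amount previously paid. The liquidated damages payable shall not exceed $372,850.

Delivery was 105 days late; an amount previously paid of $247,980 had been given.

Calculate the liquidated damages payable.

$241,260

First 39 days: 39 × $2,120 = $82,680
Remaining days: (105 − 39) × $6,160 = $406,560
Accrued per-day damages: $82,680 + $406,560 = $489,240
Less amount previously paid: $489,240 − $247,980 = $241,260
Cap at $372,850: $241,260 is within the cap, no reduction.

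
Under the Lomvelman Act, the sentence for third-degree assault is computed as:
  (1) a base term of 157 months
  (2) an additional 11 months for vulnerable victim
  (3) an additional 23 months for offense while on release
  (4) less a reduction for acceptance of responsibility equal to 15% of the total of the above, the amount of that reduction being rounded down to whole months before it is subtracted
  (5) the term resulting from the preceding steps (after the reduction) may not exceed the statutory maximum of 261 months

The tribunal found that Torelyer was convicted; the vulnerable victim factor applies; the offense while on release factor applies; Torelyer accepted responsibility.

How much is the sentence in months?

163 months

Vulnerable victim enhancement: +11 months
Offense while on release enhancement: +23 months
Adjusted term: 157 months + 11 months + 23 months = 191 months
Acceptance of responsibility reduction: 15% of 191 months = 28 months (rounded down)
After reduction: 191 − 28 = 163 months
Cap at 261 months: 163 months is within the cap, no reduction.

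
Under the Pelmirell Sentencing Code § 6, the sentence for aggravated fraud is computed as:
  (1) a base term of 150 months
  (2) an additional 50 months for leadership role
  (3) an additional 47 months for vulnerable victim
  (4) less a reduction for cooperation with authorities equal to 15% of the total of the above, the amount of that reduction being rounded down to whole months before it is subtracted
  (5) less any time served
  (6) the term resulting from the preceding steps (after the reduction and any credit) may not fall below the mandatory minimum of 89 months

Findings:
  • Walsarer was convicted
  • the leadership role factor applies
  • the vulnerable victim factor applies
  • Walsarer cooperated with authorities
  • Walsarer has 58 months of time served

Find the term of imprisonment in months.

Leadership role enhancement: +50 months
Vulnerable victim enhancement: +47 months
Adjusted term: 150 months + 50 months + 47 months = 247 months
Cooperation with authorities reduction: 15% of 247 months = 37 months (rounded down)
After reduction: 247 − 37 = 210 months
Less time served: 210 months − 58 months = 152 months
Minimum 89 months: 152 months meets the minimum, no increase.

Sentence: 152 months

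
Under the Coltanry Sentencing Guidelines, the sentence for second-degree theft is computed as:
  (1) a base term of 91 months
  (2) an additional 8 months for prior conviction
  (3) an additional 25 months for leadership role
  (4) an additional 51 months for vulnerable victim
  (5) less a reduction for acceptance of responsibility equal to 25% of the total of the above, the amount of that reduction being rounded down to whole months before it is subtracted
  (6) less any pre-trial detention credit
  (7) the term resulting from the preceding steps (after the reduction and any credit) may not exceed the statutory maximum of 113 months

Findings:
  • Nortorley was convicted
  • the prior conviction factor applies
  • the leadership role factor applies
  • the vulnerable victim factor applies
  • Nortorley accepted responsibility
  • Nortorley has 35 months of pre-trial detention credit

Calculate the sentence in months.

Prior conviction enhancement: +8 months
Leadership role enhancement: +25 months
Vulnerable victim enhancement: +51 months
Adjusted term: 91 months + 8 months + 25 months + 51 months = 175 months
Acceptance of responsibility reduction: 25% of 175 months = 43 months (rounded down)
After reduction: 175 − 43 = 132 months
Less pre-trial detention credit: 132 months − 35 months = 97 months
Cap at 113 months: 97 months is within the cap, no reduction.

97 months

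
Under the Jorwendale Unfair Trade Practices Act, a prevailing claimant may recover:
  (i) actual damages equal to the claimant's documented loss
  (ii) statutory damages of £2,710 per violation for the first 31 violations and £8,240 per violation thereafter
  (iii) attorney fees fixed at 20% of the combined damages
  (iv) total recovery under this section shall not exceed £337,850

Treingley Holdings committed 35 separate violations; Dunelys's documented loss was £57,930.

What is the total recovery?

£209,880

First 31 violations: 31 × £2,710 = £84,010
Remaining violations: (35 − 31) × £8,240 = £32,960
Statutory damages: £84,010 + £32,960 = £116,970
Combined damages: £57,930 + £116,970 = £174,900
Attorney fees: 20% of £174,900 = £34,980
Total before cap: £174,900 + £34,980 = £209,880
Cap at £337,850: £209,880 is within the cap, no reduction.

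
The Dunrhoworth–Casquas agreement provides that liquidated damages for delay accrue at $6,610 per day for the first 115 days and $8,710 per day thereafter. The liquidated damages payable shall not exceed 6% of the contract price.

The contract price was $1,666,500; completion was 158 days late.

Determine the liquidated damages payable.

Liquidated damages: $99,990

First 115 days: 115 × $6,610 = $760,150
Remaining days: (158 − 115) × $8,710 = $374,530
Accrued per-day damages: $760,150 + $374,530 = $1,134,680
Cap: 6% of $1,666,500 = $99,990
Cap at $99,990: $1,134,680 exceeds the cap → $99,990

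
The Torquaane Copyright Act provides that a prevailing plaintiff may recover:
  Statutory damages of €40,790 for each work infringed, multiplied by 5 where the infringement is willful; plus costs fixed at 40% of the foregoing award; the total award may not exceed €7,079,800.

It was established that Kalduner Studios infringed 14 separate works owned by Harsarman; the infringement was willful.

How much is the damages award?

€3,997,420

Statutory damages: 14 × €40,790 = €571,060
Multiplied by 5: 5 × €571,060 = €2,855,300
Costs: 40% of €2,855,300 = €1,142,120
Award plus costs: €2,855,300 + €1,142,120 = €3,997,420
Cap at €7,079,800: €3,997,420 is within the cap, no reduction.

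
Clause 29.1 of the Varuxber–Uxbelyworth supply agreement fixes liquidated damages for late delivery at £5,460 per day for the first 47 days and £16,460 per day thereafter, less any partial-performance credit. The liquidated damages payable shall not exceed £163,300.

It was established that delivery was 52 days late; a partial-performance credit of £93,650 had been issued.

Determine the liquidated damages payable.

First 47 days: 47 × £5,460 = £256,620
Remaining days: (52 − 47) × £16,460 = £82,300
Accrued per-day damages: £256,620 + £82,300 = £338,920
Less partial-performance credit: £338,920 − £93,650 = £245,270
Cap at £163,300: £245,270 exceeds the cap → £163,300

£163,300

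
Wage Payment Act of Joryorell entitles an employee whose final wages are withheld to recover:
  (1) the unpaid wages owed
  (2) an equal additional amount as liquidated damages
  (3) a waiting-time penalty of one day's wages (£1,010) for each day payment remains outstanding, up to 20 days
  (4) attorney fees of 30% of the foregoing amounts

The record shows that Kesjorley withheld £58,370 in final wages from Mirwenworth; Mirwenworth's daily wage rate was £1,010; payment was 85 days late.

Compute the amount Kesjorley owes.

£178,022

Liquidated damages (equal amount): £58,370
Penalty days: min(85, 20) = 20
Waiting-time penalty: 20 × £1,010 = £20,200
Subtotal: £58,370 + £58,370 + £20,200 = £136,940
Attorney fees: 30% of £136,940 = £41,082
Total award: £136,940 + £41,082 = £178,022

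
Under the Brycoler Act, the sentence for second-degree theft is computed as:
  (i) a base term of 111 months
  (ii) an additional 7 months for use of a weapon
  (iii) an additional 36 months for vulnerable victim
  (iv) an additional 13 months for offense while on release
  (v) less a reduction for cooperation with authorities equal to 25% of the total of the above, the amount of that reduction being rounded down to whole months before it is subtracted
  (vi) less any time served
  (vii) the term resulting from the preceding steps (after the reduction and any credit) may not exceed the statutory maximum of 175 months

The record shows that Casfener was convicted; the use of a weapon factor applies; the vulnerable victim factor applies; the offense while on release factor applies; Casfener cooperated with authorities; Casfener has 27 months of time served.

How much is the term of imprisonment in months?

99 months

Use of a weapon enhancement: +7 months
Vulnerable victim enhancement: +36 months
Offense while on release enhancement: +13 months
Adjusted term: 111 months + 7 months + 36 months + 13 months = 167 months
Cooperation with authorities reduction: 25% of 167 months = 41 months (rounded down)
After reduction: 167 − 41 = 126 months
Less time served: 126 months − 27 months = 99 months
Cap at 175 months: 99 months is within the cap, no reduction.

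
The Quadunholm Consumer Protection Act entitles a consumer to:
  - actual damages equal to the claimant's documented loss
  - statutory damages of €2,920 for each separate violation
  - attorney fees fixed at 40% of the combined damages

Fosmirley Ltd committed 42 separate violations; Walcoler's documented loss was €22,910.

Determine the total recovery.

Statutory damages: 42 × €2,920 = €122,640
Combined damages: €22,910 + €122,640 = €145,550
Attorney fees: 40% of €145,550 = €58,220
Total recovery: €145,550 + €58,220 = €203,770

Total recovery: €203,770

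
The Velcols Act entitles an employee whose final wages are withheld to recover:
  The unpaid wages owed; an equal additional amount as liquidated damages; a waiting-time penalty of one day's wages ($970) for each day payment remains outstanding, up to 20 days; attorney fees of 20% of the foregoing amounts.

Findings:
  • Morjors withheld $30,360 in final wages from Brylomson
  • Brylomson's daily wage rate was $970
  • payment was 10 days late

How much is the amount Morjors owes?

Liquidated damages (equal amount): $30,360
Penalty days: min(10, 20) = 10
Waiting-time penalty: 10 × $970 = $9,700
Subtotal: $30,360 + $30,360 + $9,700 = $70,420
Attorney fees: 20% of $70,420 = $14,084
Total award: $70,420 + $14,084 = $84,504

$84,504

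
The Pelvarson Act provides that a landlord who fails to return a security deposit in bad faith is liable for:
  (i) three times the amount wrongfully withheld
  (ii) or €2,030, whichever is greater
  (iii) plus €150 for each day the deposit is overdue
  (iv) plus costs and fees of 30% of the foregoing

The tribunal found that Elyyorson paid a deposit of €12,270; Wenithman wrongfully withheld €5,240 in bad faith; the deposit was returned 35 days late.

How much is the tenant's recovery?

Trebled: 3 × €5,240 = €15,720
Minimum €2,030: €15,720 meets the minimum, no increase.
Late-return penalty: 35 × €150 = €5,250
Damages plus late penalty: €15,720 + €5,250 = €20,970
Costs and fees: 30% of €20,970 = €6,291
Total recovery: €20,970 + €6,291 = €27,261

€27,261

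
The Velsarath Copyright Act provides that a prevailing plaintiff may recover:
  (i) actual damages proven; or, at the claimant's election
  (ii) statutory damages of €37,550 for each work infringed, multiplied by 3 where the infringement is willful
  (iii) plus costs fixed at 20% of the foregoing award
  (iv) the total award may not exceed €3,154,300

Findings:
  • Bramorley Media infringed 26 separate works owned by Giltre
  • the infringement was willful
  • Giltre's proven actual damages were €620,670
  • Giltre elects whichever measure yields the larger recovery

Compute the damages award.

Statutory damages: 26 × €37,550 = €976,300
Trebled: 3 × €976,300 = €2,928,900
Greater of actual damages (€620,670) or enhanced statutory damages (€2,928,900): €2,928,900
Costs: 20% of €2,928,900 = €585,780
Award plus costs: €2,928,900 + €585,780 = €3,514,680
Cap at €3,154,300: €3,514,680 exceeds the cap → €3,154,300

€3,154,300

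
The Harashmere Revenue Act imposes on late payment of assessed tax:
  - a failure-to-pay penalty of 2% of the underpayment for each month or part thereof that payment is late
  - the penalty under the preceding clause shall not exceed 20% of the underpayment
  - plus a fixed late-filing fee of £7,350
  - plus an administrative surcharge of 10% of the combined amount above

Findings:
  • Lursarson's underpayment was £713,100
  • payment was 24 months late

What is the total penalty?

Accrued rate: 2% × 24 = 48%, capped at 20% → 20%
Failure-to-pay penalty: 20% of £713,100 = £142,620
Penalty before surcharge: £142,620 + £7,350 = £149,970
Administrative surcharge: 10% of £149,970 = £14,997
Total penalty: £149,970 + £14,997 = £164,967

£164,967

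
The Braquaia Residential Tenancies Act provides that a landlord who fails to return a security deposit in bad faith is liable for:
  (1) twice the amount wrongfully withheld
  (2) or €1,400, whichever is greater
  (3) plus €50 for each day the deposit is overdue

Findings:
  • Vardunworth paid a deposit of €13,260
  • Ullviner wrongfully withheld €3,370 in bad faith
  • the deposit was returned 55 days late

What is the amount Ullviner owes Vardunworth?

Recovery: €9,490

Doubled: 2 × €3,370 = €6,740
Minimum €1,400: €6,740 meets the minimum, no increase.
Late-return penalty: 55 × €50 = €2,750
Damages plus late penalty: €6,740 + €2,750 = €9,490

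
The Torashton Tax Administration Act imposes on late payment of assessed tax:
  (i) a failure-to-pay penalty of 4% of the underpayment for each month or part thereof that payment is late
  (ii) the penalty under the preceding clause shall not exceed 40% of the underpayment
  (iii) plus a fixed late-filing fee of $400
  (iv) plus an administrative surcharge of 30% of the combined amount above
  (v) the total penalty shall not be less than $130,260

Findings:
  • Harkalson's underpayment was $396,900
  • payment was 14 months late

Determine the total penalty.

Accrued rate: 4% × 14 = 56%, capped at 40% → 40%
Failure-to-pay penalty: 40% of $396,900 = $158,760
Penalty before surcharge: $158,760 + $400 = $159,160
Administrative surcharge: 30% of $159,160 = $47,748
Total penalty: $159,160 + $47,748 = $206,908
Minimum $130,260: $206,908 meets the minimum, no increase.

$206,908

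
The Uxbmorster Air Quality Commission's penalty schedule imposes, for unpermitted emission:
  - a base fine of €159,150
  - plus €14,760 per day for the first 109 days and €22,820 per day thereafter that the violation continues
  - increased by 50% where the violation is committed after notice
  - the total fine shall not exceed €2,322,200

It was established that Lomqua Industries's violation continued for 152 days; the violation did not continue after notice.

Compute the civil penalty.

€2,322,200

First 109 days: 109 × €14,760 = €1,608,840
Remaining days: (152 − 109) × €22,820 = €981,260
Per-day component: €1,608,840 + €981,260 = €2,590,100
Base plus per-day: €159,150 + €2,590,100 = €2,749,250
The violation did not continue after notice: no 50% increase.
Cap at €2,322,200: €2,749,250 exceeds the cap → €2,322,200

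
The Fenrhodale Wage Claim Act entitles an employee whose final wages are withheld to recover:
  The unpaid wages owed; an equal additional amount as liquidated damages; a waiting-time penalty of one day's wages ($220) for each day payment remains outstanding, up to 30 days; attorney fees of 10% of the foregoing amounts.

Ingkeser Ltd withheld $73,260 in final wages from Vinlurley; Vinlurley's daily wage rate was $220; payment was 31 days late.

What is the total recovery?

$168,432

Liquidated damages (equal amount): $73,260
Penalty days: min(31, 30) = 30
Waiting-time penalty: 30 × $220 = $6,600
Subtotal: $73,260 + $73,260 + $6,600 = $153,120
Attorney fees: 10% of $153,120 = $15,312
Total award: $153,120 + $15,312 = $168,432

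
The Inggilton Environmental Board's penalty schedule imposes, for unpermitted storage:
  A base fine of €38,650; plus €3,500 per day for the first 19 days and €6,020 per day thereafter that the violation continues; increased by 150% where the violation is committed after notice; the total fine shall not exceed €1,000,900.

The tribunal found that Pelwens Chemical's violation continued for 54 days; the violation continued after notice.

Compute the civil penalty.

Civil penalty: €789,625

First 19 days: 19 × €3,500 = €66,500
Remaining days: (54 − 19) × €6,020 = €210,700
Per-day component: €66,500 + €210,700 = €277,200
Base plus per-day: €38,650 + €277,200 = €315,850
Enhancement: 150% of €315,850 = €473,775
Enhanced fine: €315,850 + €473,775 = €789,625
Cap at €1,000,900: €789,625 is within the cap, no reduction.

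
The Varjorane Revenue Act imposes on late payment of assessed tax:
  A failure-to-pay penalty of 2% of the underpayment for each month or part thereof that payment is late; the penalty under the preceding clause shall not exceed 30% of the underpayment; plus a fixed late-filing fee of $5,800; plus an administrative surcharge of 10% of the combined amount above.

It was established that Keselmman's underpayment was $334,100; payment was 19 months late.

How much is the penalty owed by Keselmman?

Accrued rate: 2% × 19 = 38%, capped at 30% → 30%
Failure-to-pay penalty: 30% of $334,100 = $100,230
Penalty before surcharge: $100,230 + $5,800 = $106,030
Administrative surcharge: 10% of $106,030 = $10,603
Total penalty: $106,030 + $10,603 = $116,633

$116,633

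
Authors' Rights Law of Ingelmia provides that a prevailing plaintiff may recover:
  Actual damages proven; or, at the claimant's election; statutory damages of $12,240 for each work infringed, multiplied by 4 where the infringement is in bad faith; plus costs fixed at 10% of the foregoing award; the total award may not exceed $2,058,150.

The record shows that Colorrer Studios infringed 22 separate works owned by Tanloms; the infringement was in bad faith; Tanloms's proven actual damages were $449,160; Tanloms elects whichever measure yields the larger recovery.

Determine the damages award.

Statutory damages: 22 × $12,240 = $269,280
Multiplied by 4: 4 × $269,280 = $1,077,120
Greater of actual damages ($449,160) or enhanced statutory damages ($1,077,120): $1,077,120
Costs: 10% of $1,077,120 = $107,712
Award plus costs: $1,077,120 + $107,712 = $1,184,832
Cap at $2,058,150: $1,184,832 is within the cap, no reduction.

$1,184,832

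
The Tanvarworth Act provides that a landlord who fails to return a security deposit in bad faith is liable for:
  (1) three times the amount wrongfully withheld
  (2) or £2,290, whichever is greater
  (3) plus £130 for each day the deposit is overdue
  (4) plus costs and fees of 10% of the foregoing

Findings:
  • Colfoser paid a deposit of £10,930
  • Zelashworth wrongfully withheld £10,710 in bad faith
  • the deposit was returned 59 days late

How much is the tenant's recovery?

Trebled: 3 × £10,710 = £32,130
Minimum £2,290: £32,130 meets the minimum, no increase.
Late-return penalty: 59 × £130 = £7,670
Damages plus late penalty: £32,130 + £7,670 = £39,800
Costs and fees: 10% of £39,800 = £3,980
Total recovery: £39,800 + £3,980 = £43,780

£43,780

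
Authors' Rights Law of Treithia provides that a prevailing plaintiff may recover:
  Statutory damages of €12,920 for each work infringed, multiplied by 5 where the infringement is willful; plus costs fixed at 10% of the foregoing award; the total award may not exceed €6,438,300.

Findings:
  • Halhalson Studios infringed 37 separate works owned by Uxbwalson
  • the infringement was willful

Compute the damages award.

Statutory damages: 37 × €12,920 = €478,040
Multiplied by 5: 5 × €478,040 = €2,390,200
Costs: 10% of €2,390,200 = €239,020
Award plus costs: €2,390,200 + €239,020 = €2,629,220
Cap at €6,438,300: €2,629,220 is within the cap, no reduction.

€2,629,220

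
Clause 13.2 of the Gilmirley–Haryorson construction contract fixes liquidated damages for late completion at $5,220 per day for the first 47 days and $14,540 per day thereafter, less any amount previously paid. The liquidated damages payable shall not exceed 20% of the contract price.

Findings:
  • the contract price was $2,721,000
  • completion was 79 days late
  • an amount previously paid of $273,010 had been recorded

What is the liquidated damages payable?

$437,610

First 47 days: 47 × $5,220 = $245,340
Remaining days: (79 − 47) × $14,540 = $465,280
Accrued per-day damages: $245,340 + $465,280 = $710,620
Less amount previously paid: $710,620 − $273,010 = $437,610
Cap: 20% of $2,721,000 = $544,200
Cap at $544,200: $437,610 is within the cap, no reduction.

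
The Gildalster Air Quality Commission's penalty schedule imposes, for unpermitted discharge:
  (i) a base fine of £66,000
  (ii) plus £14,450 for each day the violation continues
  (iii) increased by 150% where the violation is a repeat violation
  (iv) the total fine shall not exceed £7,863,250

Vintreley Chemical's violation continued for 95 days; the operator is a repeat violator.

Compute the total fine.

£3,596,875

Per-day component: 95 × £14,450 = £1,372,750
Base plus per-day: £66,000 + £1,372,750 = £1,438,750
Enhancement: 150% of £1,438,750 = £2,158,125
Enhanced fine: £1,438,750 + £2,158,125 = £3,596,875
Cap at £7,863,250: £3,596,875 is within the cap, no reduction.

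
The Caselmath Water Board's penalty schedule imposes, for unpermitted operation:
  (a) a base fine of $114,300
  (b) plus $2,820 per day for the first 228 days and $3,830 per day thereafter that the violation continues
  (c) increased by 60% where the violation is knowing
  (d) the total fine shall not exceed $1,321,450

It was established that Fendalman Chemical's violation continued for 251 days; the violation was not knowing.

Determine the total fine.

First 228 days: 228 × $2,820 = $642,960
Remaining days: (251 − 228) × $3,830 = $88,090
Per-day component: $642,960 + $88,090 = $731,050
Base plus per-day: $114,300 + $731,050 = $845,350
The violation was not knowing: no 60% increase.
Cap at $1,321,450: $845,350 is within the cap, no reduction.

$845,350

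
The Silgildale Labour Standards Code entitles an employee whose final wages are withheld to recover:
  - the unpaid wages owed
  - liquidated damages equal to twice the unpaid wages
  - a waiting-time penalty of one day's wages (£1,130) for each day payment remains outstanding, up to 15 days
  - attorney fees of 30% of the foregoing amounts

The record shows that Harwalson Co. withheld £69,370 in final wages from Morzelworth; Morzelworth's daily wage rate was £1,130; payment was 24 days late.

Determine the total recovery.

Doubled: 2 × £69,370 = £138,740
Penalty days: min(24, 15) = 15
Waiting-time penalty: 15 × £1,130 = £16,950
Subtotal: £69,370 + £138,740 + £16,950 = £225,060
Attorney fees: 30% of £225,060 = £67,518
Total award: £225,060 + £67,518 = £292,578

£292,578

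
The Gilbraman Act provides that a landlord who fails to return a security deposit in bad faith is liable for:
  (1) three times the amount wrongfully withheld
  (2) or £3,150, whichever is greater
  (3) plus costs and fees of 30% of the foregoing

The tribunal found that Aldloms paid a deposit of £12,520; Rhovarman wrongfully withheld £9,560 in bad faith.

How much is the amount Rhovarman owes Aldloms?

Trebled: 3 × £9,560 = £28,680
Minimum £3,150: £28,680 meets the minimum, no increase.
Costs and fees: 30% of £28,680 = £8,604
Total recovery: £28,680 + £8,604 = £37,284

£37,284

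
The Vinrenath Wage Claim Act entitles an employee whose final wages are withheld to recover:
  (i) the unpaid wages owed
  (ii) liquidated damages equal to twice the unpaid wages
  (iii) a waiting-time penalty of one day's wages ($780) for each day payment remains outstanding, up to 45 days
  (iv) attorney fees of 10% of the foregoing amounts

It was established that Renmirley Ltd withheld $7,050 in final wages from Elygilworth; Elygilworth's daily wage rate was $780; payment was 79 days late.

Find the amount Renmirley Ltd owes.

Doubled: 2 × $7,050 = $14,100
Penalty days: min(79, 45) = 45
Waiting-time penalty: 45 × $780 = $35,100
Subtotal: $7,050 + $14,100 + $35,100 = $56,250
Attorney fees: 10% of $56,250 = $5,625
Total award: $56,250 + $5,625 = $61,875

Total award: $61,875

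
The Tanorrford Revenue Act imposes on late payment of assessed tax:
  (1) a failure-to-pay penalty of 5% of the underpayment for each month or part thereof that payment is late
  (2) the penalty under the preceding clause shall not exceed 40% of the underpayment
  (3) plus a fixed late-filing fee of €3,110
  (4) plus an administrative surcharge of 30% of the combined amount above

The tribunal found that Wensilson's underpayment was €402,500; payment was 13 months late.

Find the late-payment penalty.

Accrued rate: 5% × 13 = 65%, capped at 40% → 40%
Failure-to-pay penalty: 40% of €402,500 = €161,000
Penalty before surcharge: €161,000 + €3,110 = €164,110
Administrative surcharge: 30% of €164,110 = €49,233
Total penalty: €164,110 + €49,233 = €213,343

€213,343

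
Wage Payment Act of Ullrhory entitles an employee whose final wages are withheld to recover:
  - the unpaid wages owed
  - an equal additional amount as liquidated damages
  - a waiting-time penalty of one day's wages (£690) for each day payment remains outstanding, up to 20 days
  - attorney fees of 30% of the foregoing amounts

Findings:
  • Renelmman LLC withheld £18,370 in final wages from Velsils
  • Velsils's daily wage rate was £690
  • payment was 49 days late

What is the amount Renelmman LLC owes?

£65,702

Liquidated damages (equal amount): £18,370
Penalty days: min(49, 20) = 20
Waiting-time penalty: 20 × £690 = £13,800
Subtotal: £18,370 + £18,370 + £13,800 = £50,540
Attorney fees: 30% of £50,540 = £15,162
Total award: £50,540 + £15,162 = £65,702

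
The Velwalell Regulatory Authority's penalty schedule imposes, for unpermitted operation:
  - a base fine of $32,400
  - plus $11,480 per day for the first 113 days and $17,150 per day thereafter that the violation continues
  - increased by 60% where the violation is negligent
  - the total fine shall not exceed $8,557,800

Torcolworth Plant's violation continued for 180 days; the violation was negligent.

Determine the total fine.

$3,965,904

First 113 days: 113 × $11,480 = $1,297,240
Remaining days: (180 − 113) × $17,150 = $1,149,050
Per-day component: $1,297,240 + $1,149,050 = $2,446,290
Base plus per-day: $32,400 + $2,446,290 = $2,478,690
Enhancement: 60% of $2,478,690 = $1,487,214
Enhanced fine: $2,478,690 + $1,487,214 = $3,965,904
Cap at $8,557,800: $3,965,904 is within the cap, no reduction.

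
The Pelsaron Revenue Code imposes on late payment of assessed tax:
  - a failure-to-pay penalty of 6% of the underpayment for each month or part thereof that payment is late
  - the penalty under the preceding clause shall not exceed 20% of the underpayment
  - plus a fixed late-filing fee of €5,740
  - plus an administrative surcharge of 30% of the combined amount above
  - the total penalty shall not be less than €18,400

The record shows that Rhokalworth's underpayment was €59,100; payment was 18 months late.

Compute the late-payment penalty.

€22,828

Accrued rate: 6% × 18 = 108%, capped at 20% → 20%
Failure-to-pay penalty: 20% of €59,100 = €11,820
Penalty before surcharge: €11,820 + €5,740 = €17,560
Administrative surcharge: 30% of €17,560 = €5,268
Total penalty: €17,560 + €5,268 = €22,828
Minimum €18,400: €22,828 meets the minimum, no increase.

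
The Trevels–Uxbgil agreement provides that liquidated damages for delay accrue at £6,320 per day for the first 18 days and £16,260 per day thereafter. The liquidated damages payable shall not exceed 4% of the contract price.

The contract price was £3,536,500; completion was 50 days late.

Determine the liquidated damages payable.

First 18 days: 18 × £6,320 = £113,760
Remaining days: (50 − 18) × £16,260 = £520,320
Accrued per-day damages: £113,760 + £520,320 = £634,080
Cap: 4% of £3,536,500 = £141,460
Cap at £141,460: £634,080 exceeds the cap → £141,460

£141,460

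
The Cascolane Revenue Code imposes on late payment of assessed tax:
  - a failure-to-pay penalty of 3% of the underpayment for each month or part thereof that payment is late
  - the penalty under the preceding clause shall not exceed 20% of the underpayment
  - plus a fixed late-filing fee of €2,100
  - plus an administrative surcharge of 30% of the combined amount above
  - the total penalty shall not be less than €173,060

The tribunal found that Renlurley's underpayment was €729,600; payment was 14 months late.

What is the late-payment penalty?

€192,426

Accrued rate: 3% × 14 = 42%, capped at 20% → 20%
Failure-to-pay penalty: 20% of €729,600 = €145,920
Penalty before surcharge: €145,920 + €2,100 = €148,020
Administrative surcharge: 30% of €148,020 = €44,406
Total penalty: €148,020 + €44,406 = €192,426
Minimum €173,060: €192,426 meets the minimum, no increase.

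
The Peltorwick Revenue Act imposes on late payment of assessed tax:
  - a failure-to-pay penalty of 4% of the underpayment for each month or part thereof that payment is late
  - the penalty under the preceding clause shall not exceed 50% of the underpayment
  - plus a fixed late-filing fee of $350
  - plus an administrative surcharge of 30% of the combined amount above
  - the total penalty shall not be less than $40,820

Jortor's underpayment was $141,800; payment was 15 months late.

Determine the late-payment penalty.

Accrued rate: 4% × 15 = 60%, capped at 50% → 50%
Failure-to-pay penalty: 50% of $141,800 = $70,900
Penalty before surcharge: $70,900 + $350 = $71,250
Administrative surcharge: 30% of $71,250 = $21,375
Total penalty: $71,250 + $21,375 = $92,625
Minimum $40,820: $92,625 meets the minimum, no increase.

$92,625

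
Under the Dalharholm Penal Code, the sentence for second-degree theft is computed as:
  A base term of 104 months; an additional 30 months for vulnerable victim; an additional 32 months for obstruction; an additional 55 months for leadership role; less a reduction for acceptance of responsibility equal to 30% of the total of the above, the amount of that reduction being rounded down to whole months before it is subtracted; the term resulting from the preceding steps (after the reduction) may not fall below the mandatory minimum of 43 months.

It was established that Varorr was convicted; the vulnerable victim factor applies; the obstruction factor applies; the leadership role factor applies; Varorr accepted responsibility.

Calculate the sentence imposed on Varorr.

155 months

Vulnerable victim enhancement: +30 months
Obstruction enhancement: +32 months
Leadership role enhancement: +55 months
Adjusted term: 104 months + 30 months + 32 months + 55 months = 221 months
Acceptance of responsibility reduction: 30% of 221 months = 66 months (rounded down)
After reduction: 221 − 66 = 155 months
Minimum 43 months: 155 months meets the minimum, no increase.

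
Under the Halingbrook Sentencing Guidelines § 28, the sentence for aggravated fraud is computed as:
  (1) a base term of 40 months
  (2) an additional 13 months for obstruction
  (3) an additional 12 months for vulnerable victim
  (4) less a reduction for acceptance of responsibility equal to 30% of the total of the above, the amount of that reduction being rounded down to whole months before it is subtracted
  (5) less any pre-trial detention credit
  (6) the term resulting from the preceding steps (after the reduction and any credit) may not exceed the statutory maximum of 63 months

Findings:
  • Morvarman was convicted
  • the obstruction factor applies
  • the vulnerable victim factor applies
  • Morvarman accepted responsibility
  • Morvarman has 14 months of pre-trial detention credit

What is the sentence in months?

Obstruction enhancement: +13 months
Vulnerable victim enhancement: +12 months
Adjusted term: 40 months + 13 months + 12 months = 65 months
Acceptance of responsibility reduction: 30% of 65 months = 19 months (rounded down)
After reduction: 65 − 19 = 46 months
Less pre-trial detention credit: 46 months − 14 months = 32 months
Cap at 63 months: 32 months is within the cap, no reduction.

32 months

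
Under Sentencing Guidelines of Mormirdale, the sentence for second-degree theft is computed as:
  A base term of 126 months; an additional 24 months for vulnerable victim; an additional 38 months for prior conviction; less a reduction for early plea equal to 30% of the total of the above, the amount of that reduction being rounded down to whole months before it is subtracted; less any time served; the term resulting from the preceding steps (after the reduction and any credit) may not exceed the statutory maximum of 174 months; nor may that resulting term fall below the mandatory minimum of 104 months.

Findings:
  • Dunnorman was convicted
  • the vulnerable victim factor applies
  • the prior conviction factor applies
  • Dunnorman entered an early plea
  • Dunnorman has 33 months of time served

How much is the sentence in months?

Sentence: 104 months

Vulnerable victim enhancement: +24 months
Prior conviction enhancement: +38 months
Adjusted term: 126 months + 24 months + 38 months = 188 months
Early plea reduction: 30% of 188 months = 56 months (rounded down)
After reduction: 188 − 56 = 132 months
Less time served: 132 months − 33 months = 99 months
Cap at 174 months: 99 months is within the cap, no reduction.
Minimum 104 months: 99 months is below the minimum → 104 months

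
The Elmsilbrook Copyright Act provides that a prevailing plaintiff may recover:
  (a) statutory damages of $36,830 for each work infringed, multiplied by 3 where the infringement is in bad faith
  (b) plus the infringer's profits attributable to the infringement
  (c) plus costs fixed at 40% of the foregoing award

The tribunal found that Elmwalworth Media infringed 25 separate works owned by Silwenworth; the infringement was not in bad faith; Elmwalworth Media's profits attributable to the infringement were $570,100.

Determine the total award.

$2,087,190

Statutory damages: 25 × $36,830 = $920,750
Infringement not in bad faith: no ×3 enhancement.
Combined award: $920,750 + $570,100 = $1,490,850
Costs: 40% of $1,490,850 = $596,340
Award plus costs: $1,490,850 + $596,340 = $2,087,190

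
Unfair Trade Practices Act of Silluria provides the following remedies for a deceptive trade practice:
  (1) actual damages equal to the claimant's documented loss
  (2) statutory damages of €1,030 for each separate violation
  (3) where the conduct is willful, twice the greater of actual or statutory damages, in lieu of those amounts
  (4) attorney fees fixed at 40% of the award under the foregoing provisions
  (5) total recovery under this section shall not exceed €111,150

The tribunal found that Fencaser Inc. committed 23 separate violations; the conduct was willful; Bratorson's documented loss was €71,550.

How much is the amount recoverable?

Total recovery: €111,150

Statutory damages: 23 × €1,030 = €23,690
Greater of actual damages (€71,550) or statutory damages (€23,690): €71,550
Doubled: 2 × €71,550 = €143,100
Attorney fees: 40% of €143,100 = €57,240
Total before cap: €143,100 + €57,240 = €200,340
Cap at €111,150: €200,340 exceeds the cap → €111,150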